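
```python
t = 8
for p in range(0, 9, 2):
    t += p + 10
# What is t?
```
Trace:
  t=8
  t=18, p=0
  t=30, p=2
  t=44, p=4
  t=60, p=6
  t=78, p=8

Final answer: 78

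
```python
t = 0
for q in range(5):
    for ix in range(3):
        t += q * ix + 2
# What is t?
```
Trace:
  t=0
  t=2, q=0, ix=0
  t=4, q=0, ix=1
  t=6, q=0, ix=2
  t=8, q=1, ix=0
  t=11, q=1, ix=1
  t=15, q=1, ix=2
  t=17, q=2, ix=0
  t=21, q=2, ix=1
  t=27, q=2, ix=2
  t=29, q=3, ix=0
  t=34, q=3, ix=1
  t=42, q=3, ix=2
  t=44, q=4, ix=0
  t=50, q=4, ix=1
  t=60, q=4, ix=2

Final answer: 60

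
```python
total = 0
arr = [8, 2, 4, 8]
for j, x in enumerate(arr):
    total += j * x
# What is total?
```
Trace:
  total=0
  total=0, j=0, x=8
  total=2, j=1, x=2
  total=10, j=2, x=4
  total=34, j=3, x=8

Final answer: 34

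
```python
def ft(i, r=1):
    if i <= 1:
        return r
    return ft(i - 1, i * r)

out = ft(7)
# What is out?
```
Call trace:
ft(i=7, r=1)
  ft(i=6, r=7)
    ft(i=5, r=42)
      ft(i=4, r=210)
        ft(i=3, r=840)
          ft(i=2, r=2520)
            ft(i=1, r=5040)
            -> return 5040
          -> return 5040
        -> return 5040
      -> return 5040
    -> return 5040
  -> return 5040
-> return 5040

Final answer: 5040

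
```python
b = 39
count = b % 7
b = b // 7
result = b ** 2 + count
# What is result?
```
Trace:
  b=39
  b=39, count=4
  b=5, count=4
  b=5, count=4, result=29

Final answer: 29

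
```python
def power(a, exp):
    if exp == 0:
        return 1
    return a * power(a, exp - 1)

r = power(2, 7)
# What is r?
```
Call trace:
power(a=2, exp=7)
  power(a=2, exp=6)
    power(a=2, exp=5)
      power(a=2, exp=4)
        power(a=2, exp=3)
          power(a=2, exp=2)
            power(a=2, exp=1)
              power(a=2, exp=0)
              -> return 1
            -> return 2
          -> return 4
        -> return 8
      -> return 16
    -> return 32
  -> return 64
-> return 128

Final answer: 128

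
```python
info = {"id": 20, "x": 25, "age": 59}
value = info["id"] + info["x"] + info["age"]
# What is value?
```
Trace:
  info={'id': 20, 'x': 25, 'age': 59}
  info={'id': 20, 'x': 25, 'age': 59}, value=104

Final answer: 104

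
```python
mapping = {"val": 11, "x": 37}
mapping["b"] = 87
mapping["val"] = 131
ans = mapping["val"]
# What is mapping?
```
Trace:
  mapping={'val': 11, 'x': 37}
  mapping={'val': 11, 'x': 37, 'b': 87}
  mapping={'val': 131, 'x': 37, 'b': 87}
  mapping={'val': 131, 'x': 37, 'b': 87}, ans=131

Final answer: {'val': 131, 'x': 37, 'b': 87}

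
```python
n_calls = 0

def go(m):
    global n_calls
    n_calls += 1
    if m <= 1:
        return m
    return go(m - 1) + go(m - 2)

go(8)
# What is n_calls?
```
Call trace (a repeated sub-call is expanded the first time; later identical calls just restate its return value):
go(m=8)
  go(m=7)
    go(m=6)
      go(m=5)
        go(m=4)
          go(m=3)
            go(m=2)
              go(m=1)
              -> return 1
              go(m=0)
              -> return 0
            -> return 1
            go(m=1)
            -> return 1
          -> return 2
          go(m=2) -> return 1  (same call as traced above)
        -> return 3
        go(m=3) -> return 2  (same call as traced above)
      -> return 5
      go(m=4) -> return 3  (same call as traced above)
    -> return 8
    go(m=5) -> return 5  (same call as traced above)
  -> return 13
  go(m=6) -> return 8  (same call as traced above)
-> return 21

n_calls is incremented once per call, so count the calls in each subtree. Let C(m) = number of calls made by go(m).
C(0) = C(1) = 1 (base case, no recursion); C(m) = 1 + C(m - 1) + C(m - 2) otherwise.
C(2) = 1 + C(1) + C(0) = 1 + 1 + 1 = 3
C(3) = 1 + C(2) + C(1) = 1 + 3 + 1 = 5
C(4) = 1 + C(3) + C(2) = 1 + 5 + 3 = 9
C(5) = 1 + C(4) + C(3) = 1 + 9 + 5 = 15
C(6) = 1 + C(5) + C(4) = 1 + 15 + 9 = 25
C(7) = 1 + C(6) + C(5) = 1 + 25 + 15 = 41
C(8) = 1 + C(7) + C(6) = 1 + 41 + 25 = 67
n_calls = C(8) = 67

Final answer: 67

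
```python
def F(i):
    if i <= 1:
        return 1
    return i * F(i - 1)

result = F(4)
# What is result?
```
Call trace:
F(i=4)
  F(i=3)
    F(i=2)
      F(i=1)
      -> return 1
    -> return 2
  -> return 6
-> return 24

Final answer: 24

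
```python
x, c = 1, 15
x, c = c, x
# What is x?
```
Trace:
  x=1, c=15
  x=15, c=1

Final answer: 15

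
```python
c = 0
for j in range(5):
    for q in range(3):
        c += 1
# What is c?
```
Trace:
  c=0
  c=1, j=0, q=0
  c=2, j=0, q=1
  c=3, j=0, q=2
  c=4, j=1, q=0
  c=5, j=1, q=1
  c=6, j=1, q=2
  c=7, j=2, q=0
  c=8, j=2, q=1
  c=9, j=2, q=2
  c=10, j=3, q=0
  c=11, j=3, q=1
  c=12, j=3, q=2
  c=13, j=4, q=0
  c=14, j=4, q=1
  c=15, j=4, q=2

Final answer: 15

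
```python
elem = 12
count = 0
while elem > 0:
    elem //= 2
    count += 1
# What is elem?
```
Trace:
  elem=12
  elem=12, count=0
  elem=6, count=1
  elem=3, count=2
  elem=1, count=3
  elem=0, count=4

Final answer: 0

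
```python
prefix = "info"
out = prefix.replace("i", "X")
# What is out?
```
Trace:
  prefix='info'
  prefix='info', out='Xnfo'

Final answer: 'Xnfo'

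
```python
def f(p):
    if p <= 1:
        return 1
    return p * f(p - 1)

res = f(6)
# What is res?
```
Call trace:
f(p=6)
  f(p=5)
    f(p=4)
      f(p=3)
        f(p=2)
          f(p=1)
          -> return 1
        -> return 2
      -> return 6
    -> return 24
  -> return 120
-> return 720

Final answer: 720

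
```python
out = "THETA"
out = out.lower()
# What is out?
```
Trace:
  out='THETA'
  out='theta'

Final answer: 'theta'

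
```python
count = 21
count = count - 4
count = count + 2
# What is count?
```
Trace:
  count=21
  count=17
  count=19

Final answer: 19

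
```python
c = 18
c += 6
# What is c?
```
Trace:
  c=18
  c=24

Final answer: 24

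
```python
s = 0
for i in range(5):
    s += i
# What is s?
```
Trace:
  s=0
  s=0, i=0
  s=1, i=1
  s=3, i=2
  s=6, i=3
  s=10, i=4

Final answer: 10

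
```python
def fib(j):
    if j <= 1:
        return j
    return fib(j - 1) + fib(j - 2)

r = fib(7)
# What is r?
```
Call trace (a repeated sub-call is expanded the first time; later identical calls just restate its return value):
fib(j=7)
  fib(j=6)
    fib(j=5)
      fib(j=4)
        fib(j=3)
          fib(j=2)
            fib(j=1)
            -> return 1
            fib(j=0)
            -> return 0
          -> return 1
          fib(j=1)
          -> return 1
        -> return 2
        fib(j=2) -> return 1  (same call as traced above)
      -> return 3
      fib(j=3) -> return 2  (same call as traced above)
    -> return 5
    fib(j=4) -> return 3  (same call as traced above)
  -> return 8
  fib(j=5) -> return 5  (same call as traced above)
-> return 13

Final answer: 13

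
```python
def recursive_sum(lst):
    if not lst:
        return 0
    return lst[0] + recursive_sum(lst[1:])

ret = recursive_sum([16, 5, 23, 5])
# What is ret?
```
Call trace:
recursive_sum(lst=[16, 5, 23, 5])
  recursive_sum(lst=[5, 23, 5])
    recursive_sum(lst=[23, 5])
      recursive_sum(lst=[5])
        recursive_sum(lst=[])
        -> return 0
      -> return 5
    -> return 28
  -> return 33
-> return 49

Final answer: 49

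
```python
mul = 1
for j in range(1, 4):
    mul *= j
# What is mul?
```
Trace:
  mul=1
  mul=1, j=1
  mul=2, j=2
  mul=6, j=3

Final answer: 6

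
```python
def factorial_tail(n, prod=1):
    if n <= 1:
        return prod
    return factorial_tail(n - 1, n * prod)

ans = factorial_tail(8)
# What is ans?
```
Call trace:
factorial_tail(n=8, prod=1)
  factorial_tail(n=7, prod=8)
    factorial_tail(n=6, prod=56)
      factorial_tail(n=5, prod=336)
        factorial_tail(n=4, prod=1680)
          factorial_tail(n=3, prod=6720)
            factorial_tail(n=2, prod=20160)
              factorial_tail(n=1, prod=40320)
              -> return 40320
            -> return 40320
          -> return 40320
        -> return 40320
      -> return 40320
    -> return 40320
  -> return 40320
-> return 40320

Final answer: 40320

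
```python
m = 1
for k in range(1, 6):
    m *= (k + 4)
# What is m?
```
Trace:
  m=1
  m=5, k=1
  m=30, k=2
  m=210, k=3
  m=1680, k=4
  m=15120, k=5

Final answer: 15120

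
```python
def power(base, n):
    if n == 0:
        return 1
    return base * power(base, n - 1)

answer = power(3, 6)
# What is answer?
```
Call trace:
power(base=3, n=6)
  power(base=3, n=5)
    power(base=3, n=4)
      power(base=3, n=3)
        power(base=3, n=2)
          power(base=3, n=1)
            power(base=3, n=0)
            -> return 1
          -> return 3
        -> return 9
      -> return 27
    -> return 81
  -> return 243
-> return 729

Final answer: 729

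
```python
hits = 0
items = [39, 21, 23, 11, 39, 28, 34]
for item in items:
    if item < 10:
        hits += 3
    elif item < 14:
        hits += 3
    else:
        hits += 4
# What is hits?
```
Trace:
  hits=0
  hits=4, item=39
  hits=8, item=21
  hits=12, item=23
  hits=15, item=11
  hits=19, item=39
  hits=23, item=28
  hits=27, item=34

Final answer: 27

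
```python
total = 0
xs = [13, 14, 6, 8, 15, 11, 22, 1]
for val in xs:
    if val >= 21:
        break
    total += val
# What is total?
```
Trace:
  total=0
  total=13, val=13
  total=27, val=14
  total=33, val=6
  total=41, val=8
  total=56, val=15
  total=67, val=11
  total=67, val=22

Final answer: 67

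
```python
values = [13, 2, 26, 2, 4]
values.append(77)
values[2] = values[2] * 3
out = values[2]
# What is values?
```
Trace:
  values=[13, 2, 26, 2, 4]
  values=[13, 2, 26, 2, 4, 77]
  values=[13, 2, 78, 2, 4, 77]
  values=[13, 2, 78, 2, 4, 77], out=78

Final answer: [13, 2, 78, 2, 4, 77]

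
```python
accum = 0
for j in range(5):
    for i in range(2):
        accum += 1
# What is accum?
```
Trace:
  accum=0
  accum=1, j=0, i=0
  accum=2, j=0, i=1
  accum=3, j=1, i=0
  accum=4, j=1, i=1
  accum=5, j=2, i=0
  accum=6, j=2, i=1
  accum=7, j=3, i=0
  accum=8, j=3, i=1
  accum=9, j=4, i=0
  accum=10, j=4, i=1

Final answer: 10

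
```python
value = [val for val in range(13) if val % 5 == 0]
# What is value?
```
Trace:
  val=0
  val=1
  val=2
  val=3
  val=4
  val=5
  val=6
  val=7
  val=8
  val=9
  val=10
  val=11
  val=12
  value=[0, 5, 10]

Final answer: [0, 5, 10]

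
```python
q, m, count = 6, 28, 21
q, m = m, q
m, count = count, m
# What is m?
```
Trace:
  q=6, m=28, count=21
  q=28, m=6, count=21
  q=28, m=21, count=6

Final answer: 21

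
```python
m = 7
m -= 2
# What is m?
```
Trace:
  m=7
  m=5

Final answer: 5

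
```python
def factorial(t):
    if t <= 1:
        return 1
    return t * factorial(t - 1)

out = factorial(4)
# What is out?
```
Call trace:
factorial(t=4)
  factorial(t=3)
    factorial(t=2)
      factorial(t=1)
      -> return 1
    -> return 2
  -> return 6
-> return 24

Final answer: 24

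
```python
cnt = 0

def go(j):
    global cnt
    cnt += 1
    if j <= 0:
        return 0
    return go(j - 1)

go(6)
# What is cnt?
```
Call trace:
go(j=6)
  go(j=5)
    go(j=4)
      go(j=3)
        go(j=2)
          go(j=1)
            go(j=0)
            -> return 0
          -> return 0
        -> return 0
      -> return 0
    -> return 0
  -> return 0
-> return 0

cnt is incremented once per call. go is entered once for each j = 6, 5, 4, 3, 2, 1, 0 (the j <= 0 call returns without recursing), i.e. 6 + 1 calls.
cnt = 7

Final answer: 7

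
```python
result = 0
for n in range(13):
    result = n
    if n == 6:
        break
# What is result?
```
Trace:
  result=0
  result=0, n=0
  result=1, n=1
  result=2, n=2
  result=3, n=3
  result=4, n=4
  result=5, n=5
  result=6, n=6

Final answer: 6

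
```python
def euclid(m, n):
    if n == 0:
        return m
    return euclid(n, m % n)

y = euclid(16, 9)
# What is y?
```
Call trace:
euclid(m=16, n=9)
  euclid(m=9, n=7)
    euclid(m=7, n=2)
      euclid(m=2, n=1)
        euclid(m=1, n=0)
        -> return 1
      -> return 1
    -> return 1
  -> return 1
-> return 1

Final answer: 1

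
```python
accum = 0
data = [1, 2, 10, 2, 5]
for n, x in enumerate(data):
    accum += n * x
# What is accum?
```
Trace:
  accum=0
  accum=0, n=0, x=1
  accum=2, n=1, x=2
  accum=22, n=2, x=10
  accum=28, n=3, x=2
  accum=48, n=4, x=5

Final answer: 48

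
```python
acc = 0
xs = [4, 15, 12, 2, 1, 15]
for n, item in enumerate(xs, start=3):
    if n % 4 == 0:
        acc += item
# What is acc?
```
Trace:
  acc=0
  acc=0, n=3, item=4
  acc=15, n=4, item=15
  acc=15, n=5, item=12
  acc=15, n=6, item=2
  acc=15, n=7, item=1
  acc=30, n=8, item=15

Final answer: 30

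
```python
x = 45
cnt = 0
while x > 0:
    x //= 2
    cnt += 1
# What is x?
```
Trace:
  x=45
  x=45, cnt=0
  x=22, cnt=1
  x=11, cnt=2
  x=5, cnt=3
  x=2, cnt=4
  x=1, cnt=5
  x=0, cnt=6

Final answer: 0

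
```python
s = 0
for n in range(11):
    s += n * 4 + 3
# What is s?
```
Trace:
  s=0
  s=3, n=0
  s=10, n=1
  s=21, n=2
  s=36, n=3
  s=55, n=4
  s=78, n=5
  s=105, n=6
  s=136, n=7
  s=171, n=8
  s=210, n=9
  s=253, n=10

Final answer: 253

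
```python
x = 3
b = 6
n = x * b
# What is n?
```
Trace:
  x=3
  x=3, b=6
  x=3, b=6, n=18

Final answer: 18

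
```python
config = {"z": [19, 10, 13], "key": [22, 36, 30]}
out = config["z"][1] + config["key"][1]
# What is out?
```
Trace:
  config={'z': [19, 10, 13], 'key': [22, 36, 30]}
  config={'z': [19, 10, 13], 'key': [22, 36, 30]}, out=46

Final answer: 46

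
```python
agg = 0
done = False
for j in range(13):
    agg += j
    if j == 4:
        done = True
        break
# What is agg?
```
Trace:
  agg=0
  agg=0, done=False
  agg=0, done=False, j=0
  agg=1, done=False, j=1
  agg=3, done=False, j=2
  agg=6, done=False, j=3
  agg=10, done=True, j=4

Final answer: 10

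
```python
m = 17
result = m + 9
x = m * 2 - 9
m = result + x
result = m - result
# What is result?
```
Trace:
  m=17
  m=17, result=26
  m=17, result=26, x=25
  m=51, result=26, x=25
  m=51, result=25, x=25

Final answer: 25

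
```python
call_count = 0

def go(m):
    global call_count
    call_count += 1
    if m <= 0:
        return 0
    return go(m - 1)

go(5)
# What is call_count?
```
Call trace:
go(m=5)
  go(m=4)
    go(m=3)
      go(m=2)
        go(m=1)
          go(m=0)
          -> return 0
        -> return 0
      -> return 0
    -> return 0
  -> return 0
-> return 0

call_count is incremented once per call. go is entered once for each m = 5, 4, 3, 2, 1, 0 (the m <= 0 call returns without recursing), i.e. 5 + 1 calls.
call_count = 6

Final answer: 6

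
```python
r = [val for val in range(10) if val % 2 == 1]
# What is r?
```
Trace:
  val=0
  val=1
  val=2
  val=3
  val=4
  val=5
  val=6
  val=7
  val=8
  val=9
  r=[1, 3, 5, 7, 9]

Final answer: [1, 3, 5, 7, 9]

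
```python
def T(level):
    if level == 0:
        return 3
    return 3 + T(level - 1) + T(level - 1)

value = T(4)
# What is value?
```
Call trace (a repeated sub-call is expanded the first time; later identical calls just restate its return value):
T(level=4)
  T(level=3)
    T(level=2)
      T(level=1)
        T(level=0)
        -> return 3
        T(level=0)
        -> return 3
      -> return 9
      T(level=1) -> return 9  (same call as traced above)
    -> return 21
    T(level=2) -> return 21  (same call as traced above)
  -> return 45
  T(level=3) -> return 45  (same call as traced above)
-> return 93

Final answer: 93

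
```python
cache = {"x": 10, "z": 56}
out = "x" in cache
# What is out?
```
Trace:
  cache={'x': 10, 'z': 56}
  cache={'x': 10, 'z': 56}, out=True

Final answer: True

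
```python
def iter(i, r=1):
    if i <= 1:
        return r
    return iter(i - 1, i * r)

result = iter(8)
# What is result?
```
Call trace:
iter(i=8, r=1)
  iter(i=7, r=8)
    iter(i=6, r=56)
      iter(i=5, r=336)
        iter(i=4, r=1680)
          iter(i=3, r=6720)
            iter(i=2, r=20160)
              iter(i=1, r=40320)
              -> return 40320
            -> return 40320
          -> return 40320
        -> return 40320
      -> return 40320
    -> return 40320
  -> return 40320
-> return 40320

Final answer: 40320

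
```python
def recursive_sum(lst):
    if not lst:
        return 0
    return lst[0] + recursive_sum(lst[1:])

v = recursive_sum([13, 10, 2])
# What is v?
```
Call trace:
recursive_sum(lst=[13, 10, 2])
  recursive_sum(lst=[10, 2])
    recursive_sum(lst=[2])
      recursive_sum(lst=[])
      -> return 0
    -> return 2
  -> return 12
-> return 25

Final answer: 25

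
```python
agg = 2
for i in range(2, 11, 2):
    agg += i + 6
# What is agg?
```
Trace:
  agg=2
  agg=10, i=2
  agg=20, i=4
  agg=32, i=6
  agg=46, i=8
  agg=62, i=10

Final answer: 62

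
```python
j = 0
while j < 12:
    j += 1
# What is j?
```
Trace:
  j=0
  j=1
  j=2
  j=3
  j=4
  j=5
  j=6
  j=7
  j=8
  j=9
  j=10
  j=11
  j=12

Final answer: 12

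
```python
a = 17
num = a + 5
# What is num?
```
Trace:
  a=17
  a=17, num=22

Final answer: 22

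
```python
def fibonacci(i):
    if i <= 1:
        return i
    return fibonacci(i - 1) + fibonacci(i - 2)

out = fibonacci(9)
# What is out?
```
Call trace (a repeated sub-call is expanded the first time; later identical calls just restate its return value):
fibonacci(i=9)
  fibonacci(i=8)
    fibonacci(i=7)
      fibonacci(i=6)
        fibonacci(i=5)
          fibonacci(i=4)
            fibonacci(i=3)
              fibonacci(i=2)
                fibonacci(i=1)
                -> return 1
                fibonacci(i=0)
                -> return 0
              -> return 1
              fibonacci(i=1)
              -> return 1
            -> return 2
            fibonacci(i=2) -> return 1  (same call as traced above)
          -> return 3
          fibonacci(i=3) -> return 2  (same call as traced above)
        -> return 5
        fibonacci(i=4) -> return 3  (same call as traced above)
      -> return 8
      fibonacci(i=5) -> return 5  (same call as traced above)
    -> return 13
    fibonacci(i=6) -> return 8  (same call as traced above)
  -> return 21
  fibonacci(i=7) -> return 13  (same call as traced above)
-> return 34

Final answer: 34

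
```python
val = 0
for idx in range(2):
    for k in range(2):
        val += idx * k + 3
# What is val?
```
Trace:
  val=0
  val=3, idx=0, k=0
  val=6, idx=0, k=1
  val=9, idx=1, k=0
  val=13, idx=1, k=1

Final answer: 13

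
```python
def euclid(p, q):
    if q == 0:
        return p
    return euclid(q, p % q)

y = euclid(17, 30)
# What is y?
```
Call trace:
euclid(p=17, q=30)
  euclid(p=30, q=17)
    euclid(p=17, q=13)
      euclid(p=13, q=4)
        euclid(p=4, q=1)
          euclid(p=1, q=0)
          -> return 1
        -> return 1
      -> return 1
    -> return 1
  -> return 1
-> return 1

Final answer: 1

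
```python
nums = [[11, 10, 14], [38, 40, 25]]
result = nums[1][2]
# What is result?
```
Trace:
  nums=[[11, 10, 14], [38, 40, 25]]
  nums=[[11, 10, 14], [38, 40, 25]], result=25

Final answer: 25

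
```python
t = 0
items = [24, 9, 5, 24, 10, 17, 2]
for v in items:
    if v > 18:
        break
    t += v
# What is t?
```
Trace:
  t=0
  t=0, v=24

Final answer: 0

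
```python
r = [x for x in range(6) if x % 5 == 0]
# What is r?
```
Trace:
  x=0
  x=1
  x=2
  x=3
  x=4
  x=5
  r=[0, 5]

Final answer: [0, 5]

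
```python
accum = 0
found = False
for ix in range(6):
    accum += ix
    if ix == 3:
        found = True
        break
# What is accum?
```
Trace:
  accum=0
  accum=0, found=False
  accum=0, found=False, ix=0
  accum=1, found=False, ix=1
  accum=3, found=False, ix=2
  accum=6, found=True, ix=3

Final answer: 6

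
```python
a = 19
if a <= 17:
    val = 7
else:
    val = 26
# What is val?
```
Trace:
  a=19
  a=19, val=26

Final answer: 26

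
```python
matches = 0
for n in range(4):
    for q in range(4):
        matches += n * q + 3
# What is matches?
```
Trace:
  matches=0
  matches=3, n=0, q=0
  matches=6, n=0, q=1
  matches=9, n=0, q=2
  matches=12, n=0, q=3
  matches=15, n=1, q=0
  matches=19, n=1, q=1
  matches=24, n=1, q=2
  matches=30, n=1, q=3
  matches=33, n=2, q=0
  matches=38, n=2, q=1
  matches=45, n=2, q=2
  matches=54, n=2, q=3
  matches=57, n=3, q=0
  matches=63, n=3, q=1
  matches=72, n=3, q=2
  matches=84, n=3, q=3

Final answer: 84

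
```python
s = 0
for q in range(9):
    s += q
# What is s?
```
Trace:
  s=0
  s=0, q=0
  s=1, q=1
  s=3, q=2
  s=6, q=3
  s=10, q=4
  s=15, q=5
  s=21, q=6
  s=28, q=7
  s=36, q=8

Final answer: 36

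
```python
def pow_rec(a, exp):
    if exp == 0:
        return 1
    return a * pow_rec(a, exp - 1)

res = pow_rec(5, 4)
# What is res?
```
Call trace:
pow_rec(a=5, exp=4)
  pow_rec(a=5, exp=3)
    pow_rec(a=5, exp=2)
      pow_rec(a=5, exp=1)
        pow_rec(a=5, exp=0)
        -> return 1
      -> return 5
    -> return 25
  -> return 125
-> return 625

Final answer: 625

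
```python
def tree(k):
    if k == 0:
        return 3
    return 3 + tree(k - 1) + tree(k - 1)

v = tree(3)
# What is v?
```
Call trace (a repeated sub-call is expanded the first time; later identical calls just restate its return value):
tree(k=3)
  tree(k=2)
    tree(k=1)
      tree(k=0)
      -> return 3
      tree(k=0)
      -> return 3
    -> return 9
    tree(k=1) -> return 9  (same call as traced above)
  -> return 21
  tree(k=2) -> return 21  (same call as traced above)
-> return 45

Final answer: 45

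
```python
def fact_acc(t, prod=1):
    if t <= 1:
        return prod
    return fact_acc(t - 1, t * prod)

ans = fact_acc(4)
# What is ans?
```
Call trace:
fact_acc(t=4, prod=1)
  fact_acc(t=3, prod=4)
    fact_acc(t=2, prod=12)
      fact_acc(t=1, prod=24)
      -> return 24
    -> return 24
  -> return 24
-> return 24

Final answer: 24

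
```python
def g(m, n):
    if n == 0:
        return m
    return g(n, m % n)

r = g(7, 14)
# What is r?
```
Call trace:
g(m=7, n=14)
  g(m=14, n=7)
    g(m=7, n=0)
    -> return 7
  -> return 7
-> return 7

Final answer: 7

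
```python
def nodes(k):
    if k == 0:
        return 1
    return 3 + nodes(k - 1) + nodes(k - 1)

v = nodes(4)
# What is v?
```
Call trace (a repeated sub-call is expanded the first time; later identical calls just restate its return value):
nodes(k=4)
  nodes(k=3)
    nodes(k=2)
      nodes(k=1)
        nodes(k=0)
        -> return 1
        nodes(k=0)
        -> return 1
      -> return 5
      nodes(k=1) -> return 5  (same call as traced above)
    -> return 13
    nodes(k=2) -> return 13  (same call as traced above)
  -> return 29
  nodes(k=3) -> return 29  (same call as traced above)
-> return 61

Final answer: 61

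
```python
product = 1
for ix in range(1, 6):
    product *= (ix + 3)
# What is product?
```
Trace:
  product=1
  product=4, ix=1
  product=20, ix=2
  product=120, ix=3
  product=840, ix=4
  product=6720, ix=5

Final answer: 6720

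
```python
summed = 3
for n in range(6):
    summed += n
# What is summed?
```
Trace:
  summed=3
  summed=3, n=0
  summed=4, n=1
  summed=6, n=2
  summed=9, n=3
  summed=13, n=4
  summed=18, n=5

Final answer: 18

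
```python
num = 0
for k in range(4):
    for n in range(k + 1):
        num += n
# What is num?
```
Trace:
  num=0
  num=0, k=0, n=0
  num=0, k=1, n=0
  num=1, k=1, n=1
  num=1, k=2, n=0
  num=2, k=2, n=1
  num=4, k=2, n=2
  num=4, k=3, n=0
  num=5, k=3, n=1
  num=7, k=3, n=2
  num=10, k=3, n=3

Final answer: 10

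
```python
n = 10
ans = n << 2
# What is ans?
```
Trace:
  n=10
  n=10, ans=40

Final answer: 40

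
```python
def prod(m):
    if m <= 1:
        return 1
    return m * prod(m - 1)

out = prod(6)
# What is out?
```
Call trace:
prod(m=6)
  prod(m=5)
    prod(m=4)
      prod(m=3)
        prod(m=2)
          prod(m=1)
          -> return 1
        -> return 2
      -> return 6
    -> return 24
  -> return 120
-> return 720

Final answer: 720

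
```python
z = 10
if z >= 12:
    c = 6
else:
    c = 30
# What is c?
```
Trace:
  z=10
  z=10, c=30

Final answer: 30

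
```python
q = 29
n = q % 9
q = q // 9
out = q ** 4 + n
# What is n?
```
Trace:
  q=29
  q=29, n=2
  q=3, n=2
  q=3, n=2, out=83

Final answer: 2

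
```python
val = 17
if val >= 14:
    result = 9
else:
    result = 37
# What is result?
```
Trace:
  val=17
  val=17, result=9

Final answer: 9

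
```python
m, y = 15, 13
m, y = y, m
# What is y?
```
Trace:
  m=15, y=13
  m=13, y=15

Final answer: 15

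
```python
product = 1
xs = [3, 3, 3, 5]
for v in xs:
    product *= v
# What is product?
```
Trace:
  product=1
  product=3, v=3
  product=9, v=3
  product=27, v=3
  product=135, v=5

Final answer: 135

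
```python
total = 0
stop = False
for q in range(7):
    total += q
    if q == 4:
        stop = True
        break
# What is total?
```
Trace:
  total=0
  total=0, stop=False
  total=0, stop=False, q=0
  total=1, stop=False, q=1
  total=3, stop=False, q=2
  total=6, stop=False, q=3
  total=10, stop=True, q=4

Final answer: 10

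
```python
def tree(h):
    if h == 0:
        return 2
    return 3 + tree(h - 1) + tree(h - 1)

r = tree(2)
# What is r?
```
Call trace (a repeated sub-call is expanded the first time; later identical calls just restate its return value):
tree(h=2)
  tree(h=1)
    tree(h=0)
    -> return 2
    tree(h=0)
    -> return 2
  -> return 7
  tree(h=1) -> return 7  (same call as traced above)
-> return 17

Final answer: 17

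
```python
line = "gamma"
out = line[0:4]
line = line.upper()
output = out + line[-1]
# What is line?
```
Trace:
  line='gamma'
  line='gamma', out='gamm'
  line='GAMMA', out='gamm'
  line='GAMMA', out='gamm', output='gammA'

Final answer: 'GAMMA'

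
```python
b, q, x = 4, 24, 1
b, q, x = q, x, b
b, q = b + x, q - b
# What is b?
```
Trace:
  b=4, q=24, x=1
  b=24, q=1, x=4
  b=28, q=-23, x=4

Final answer: 28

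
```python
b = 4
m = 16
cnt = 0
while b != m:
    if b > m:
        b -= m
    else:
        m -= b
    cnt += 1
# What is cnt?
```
Trace:
  b=4
  b=4, m=16
  b=4, m=16, cnt=0
  b=4, m=12, cnt=1
  b=4, m=8, cnt=2
  b=4, m=4, cnt=3

Final answer: 3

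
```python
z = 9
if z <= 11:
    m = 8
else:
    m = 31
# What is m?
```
Trace:
  z=9
  z=9, m=8

Final answer: 8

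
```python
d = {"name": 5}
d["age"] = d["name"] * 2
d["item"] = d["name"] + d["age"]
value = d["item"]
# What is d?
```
Trace:
  d={'name': 5}
  d={'name': 5, 'age': 10}
  d={'name': 5, 'age': 10, 'item': 15}
  d={'name': 5, 'age': 10, 'item': 15}, value=15

Final answer: {'name': 5, 'age': 10, 'item': 15}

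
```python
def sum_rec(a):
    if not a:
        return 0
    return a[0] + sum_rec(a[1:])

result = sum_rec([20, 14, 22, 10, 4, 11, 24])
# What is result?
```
Call trace:
sum_rec(a=[20, 14, 22, 10, 4, 11, 24])
  sum_rec(a=[14, 22, 10, 4, 11, 24])
    sum_rec(a=[22, 10, 4, 11, 24])
      sum_rec(a=[10, 4, 11, 24])
        sum_rec(a=[4, 11, 24])
          sum_rec(a=[11, 24])
            sum_rec(a=[24])
              sum_rec(a=[])
              -> return 0
            -> return 24
          -> return 35
        -> return 39
      -> return 49
    -> return 71
  -> return 85
-> return 105

Final answer: 105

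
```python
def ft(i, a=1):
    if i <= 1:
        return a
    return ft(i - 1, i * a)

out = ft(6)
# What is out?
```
Call trace:
ft(i=6, a=1)
  ft(i=5, a=6)
    ft(i=4, a=30)
      ft(i=3, a=120)
        ft(i=2, a=360)
          ft(i=1, a=720)
          -> return 720
        -> return 720
      -> return 720
    -> return 720
  -> return 720
-> return 720

Final answer: 720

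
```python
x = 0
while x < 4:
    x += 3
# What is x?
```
Trace:
  x=0
  x=3
  x=6

Final answer: 6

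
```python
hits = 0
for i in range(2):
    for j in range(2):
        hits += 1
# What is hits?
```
Trace:
  hits=0
  hits=1, i=0, j=0
  hits=2, i=0, j=1
  hits=3, i=1, j=0
  hits=4, i=1, j=1

Final answer: 4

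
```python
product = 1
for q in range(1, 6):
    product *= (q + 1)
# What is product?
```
Trace:
  product=1
  product=2, q=1
  product=6, q=2
  product=24, q=3
  product=120, q=4
  product=720, q=5

Final answer: 720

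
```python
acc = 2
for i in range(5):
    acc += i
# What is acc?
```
Trace:
  acc=2
  acc=2, i=0
  acc=3, i=1
  acc=5, i=2
  acc=8, i=3
  acc=12, i=4

Final answer: 12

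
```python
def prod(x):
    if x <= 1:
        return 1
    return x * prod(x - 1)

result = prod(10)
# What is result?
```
Call trace:
prod(x=10)
  prod(x=9)
    prod(x=8)
      prod(x=7)
        prod(x=6)
          prod(x=5)
            prod(x=4)
              prod(x=3)
                prod(x=2)
                  prod(x=1)
                  -> return 1
                -> return 2
              -> return 6
            -> return 24
          -> return 120
        -> return 720
      -> return 5040
    -> return 40320
  -> return 362880
-> return 3628800

Final answer: 3628800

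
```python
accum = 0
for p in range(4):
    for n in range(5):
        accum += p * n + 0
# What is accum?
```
Trace:
  accum=0
  accum=0, p=0, n=0
  accum=0, p=0, n=1
  accum=0, p=0, n=2
  accum=0, p=0, n=3
  accum=0, p=0, n=4
  accum=0, p=1, n=0
  accum=1, p=1, n=1
  accum=3, p=1, n=2
  accum=6, p=1, n=3
  accum=10, p=1, n=4
  accum=10, p=2, n=0
  accum=12, p=2, n=1
  accum=16, p=2, n=2
  accum=22, p=2, n=3
  accum=30, p=2, n=4
  accum=30, p=3, n=0
  accum=33, p=3, n=1
  accum=39, p=3, n=2
  accum=48, p=3, n=3
  accum=60, p=3, n=4

Final answer: 60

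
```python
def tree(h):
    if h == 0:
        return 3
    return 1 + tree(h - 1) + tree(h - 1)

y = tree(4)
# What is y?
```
Call trace (a repeated sub-call is expanded the first time; later identical calls just restate its return value):
tree(h=4)
  tree(h=3)
    tree(h=2)
      tree(h=1)
        tree(h=0)
        -> return 3
        tree(h=0)
        -> return 3
      -> return 7
      tree(h=1) -> return 7  (same call as traced above)
    -> return 15
    tree(h=2) -> return 15  (same call as traced above)
  -> return 31
  tree(h=3) -> return 31  (same call as traced above)
-> return 63

Final answer: 63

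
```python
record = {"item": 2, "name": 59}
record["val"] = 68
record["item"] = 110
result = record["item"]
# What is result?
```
Trace:
  record={'item': 2, 'name': 59}
  record={'item': 2, 'name': 59, 'val': 68}
  record={'item': 110, 'name': 59, 'val': 68}
  record={'item': 110, 'name': 59, 'val': 68}, result=110

Final answer: 110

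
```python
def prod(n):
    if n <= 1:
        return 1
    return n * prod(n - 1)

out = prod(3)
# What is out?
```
Call trace:
prod(n=3)
  prod(n=2)
    prod(n=1)
    -> return 1
  -> return 2
-> return 6

Final answer: 6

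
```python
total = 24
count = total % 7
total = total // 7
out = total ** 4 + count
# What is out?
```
Trace:
  total=24
  total=24, count=3
  total=3, count=3
  total=3, count=3, out=84

Final answer: 84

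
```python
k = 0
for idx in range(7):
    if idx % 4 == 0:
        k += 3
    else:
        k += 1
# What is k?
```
Trace:
  k=0
  k=3, idx=0
  k=4, idx=1
  k=5, idx=2
  k=6, idx=3
  k=9, idx=4
  k=10, idx=5
  k=11, idx=6

Final answer: 11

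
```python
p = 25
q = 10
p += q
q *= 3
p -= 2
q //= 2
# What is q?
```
Trace:
  p=25
  p=25, q=10
  p=35, q=10
  p=35, q=30
  p=33, q=30
  p=33, q=15

Final answer: 15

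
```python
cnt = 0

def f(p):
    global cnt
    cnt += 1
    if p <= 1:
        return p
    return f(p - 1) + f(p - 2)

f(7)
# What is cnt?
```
Call trace (a repeated sub-call is expanded the first time; later identical calls just restate its return value):
f(p=7)
  f(p=6)
    f(p=5)
      f(p=4)
        f(p=3)
          f(p=2)
            f(p=1)
            -> return 1
            f(p=0)
            -> return 0
          -> return 1
          f(p=1)
          -> return 1
        -> return 2
        f(p=2) -> return 1  (same call as traced above)
      -> return 3
      f(p=3) -> return 2  (same call as traced above)
    -> return 5
    f(p=4) -> return 3  (same call as traced above)
  -> return 8
  f(p=5) -> return 5  (same call as traced above)
-> return 13

cnt is incremented once per call, so count the calls in each subtree. Let C(p) = number of calls made by f(p).
C(0) = C(1) = 1 (base case, no recursion); C(p) = 1 + C(p - 1) + C(p - 2) otherwise.
C(2) = 1 + C(1) + C(0) = 1 + 1 + 1 = 3
C(3) = 1 + C(2) + C(1) = 1 + 3 + 1 = 5
C(4) = 1 + C(3) + C(2) = 1 + 5 + 3 = 9
C(5) = 1 + C(4) + C(3) = 1 + 9 + 5 = 15
C(6) = 1 + C(5) + C(4) = 1 + 15 + 9 = 25
C(7) = 1 + C(6) + C(5) = 1 + 25 + 15 = 41
cnt = C(7) = 41

Final answer: 41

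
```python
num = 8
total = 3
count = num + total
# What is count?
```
Trace:
  num=8
  num=8, total=3
  num=8, total=3, count=11

Final answer: 11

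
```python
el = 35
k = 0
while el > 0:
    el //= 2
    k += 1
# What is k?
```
Trace:
  el=35
  el=35, k=0
  el=17, k=1
  el=8, k=2
  el=4, k=3
  el=2, k=4
  el=1, k=5
  el=0, k=6

Final answer: 6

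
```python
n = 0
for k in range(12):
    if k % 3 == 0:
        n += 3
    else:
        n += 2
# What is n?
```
Trace:
  n=0
  n=3, k=0
  n=5, k=1
  n=7, k=2
  n=10, k=3
  n=12, k=4
  n=14, k=5
  n=17, k=6
  n=19, k=7
  n=21, k=8
  n=24, k=9
  n=26, k=10
  n=28, k=11

Final answer: 28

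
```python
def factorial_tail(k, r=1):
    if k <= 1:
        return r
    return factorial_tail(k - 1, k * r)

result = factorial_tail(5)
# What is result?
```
Call trace:
factorial_tail(k=5, r=1)
  factorial_tail(k=4, r=5)
    factorial_tail(k=3, r=20)
      factorial_tail(k=2, r=60)
        factorial_tail(k=1, r=120)
        -> return 120
      -> return 120
    -> return 120
  -> return 120
-> return 120

Final answer: 120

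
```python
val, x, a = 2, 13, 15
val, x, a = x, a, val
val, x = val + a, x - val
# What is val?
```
Trace:
  val=2, x=13, a=15
  val=13, x=15, a=2
  val=15, x=2, a=2

Final answer: 15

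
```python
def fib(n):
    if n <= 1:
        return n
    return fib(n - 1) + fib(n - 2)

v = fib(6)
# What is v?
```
Call trace (a repeated sub-call is expanded the first time; later identical calls just restate its return value):
fib(n=6)
  fib(n=5)
    fib(n=4)
      fib(n=3)
        fib(n=2)
          fib(n=1)
          -> return 1
          fib(n=0)
          -> return 0
        -> return 1
        fib(n=1)
        -> return 1
      -> return 2
      fib(n=2) -> return 1  (same call as traced above)
    -> return 3
    fib(n=3) -> return 2  (same call as traced above)
  -> return 5
  fib(n=4) -> return 3  (same call as traced above)
-> return 8

Final answer: 8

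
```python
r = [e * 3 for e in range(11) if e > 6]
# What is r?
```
Trace:
  e=0
  e=1
  e=2
  e=3
  e=4
  e=5
  e=6
  e=7
  e=8
  e=9
  e=10
  r=[21, 24, 27, 30]

Final answer: [21, 24, 27, 30]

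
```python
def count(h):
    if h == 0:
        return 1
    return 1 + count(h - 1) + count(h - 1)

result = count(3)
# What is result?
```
Call trace (a repeated sub-call is expanded the first time; later identical calls just restate its return value):
count(h=3)
  count(h=2)
    count(h=1)
      count(h=0)
      -> return 1
      count(h=0)
      -> return 1
    -> return 3
    count(h=1) -> return 3  (same call as traced above)
  -> return 7
  count(h=2) -> return 7  (same call as traced above)
-> return 15

Final answer: 15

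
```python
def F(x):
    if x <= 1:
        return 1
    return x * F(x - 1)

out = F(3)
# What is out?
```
Call trace:
F(x=3)
  F(x=2)
    F(x=1)
    -> return 1
  -> return 2
-> return 6

Final answer: 6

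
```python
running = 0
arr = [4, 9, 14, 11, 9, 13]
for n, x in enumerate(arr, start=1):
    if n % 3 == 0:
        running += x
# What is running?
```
Trace:
  running=0
  running=0, n=1, x=4
  running=0, n=2, x=9
  running=14, n=3, x=14
  running=14, n=4, x=11
  running=14, n=5, x=9
  running=27, n=6, x=13

Final answer: 27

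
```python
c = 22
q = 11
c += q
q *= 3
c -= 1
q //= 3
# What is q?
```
Trace:
  c=22
  c=22, q=11
  c=33, q=11
  c=33, q=33
  c=32, q=33
  c=32, q=11

Final answer: 11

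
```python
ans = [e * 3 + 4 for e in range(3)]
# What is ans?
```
Trace:
  e=0
  e=1
  e=2
  ans=[4, 7, 10]

Final answer: [4, 7, 10]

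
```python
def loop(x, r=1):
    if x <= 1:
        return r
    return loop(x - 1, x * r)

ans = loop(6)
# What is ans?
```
Call trace:
loop(x=6, r=1)
  loop(x=5, r=6)
    loop(x=4, r=30)
      loop(x=3, r=120)
        loop(x=2, r=360)
          loop(x=1, r=720)
          -> return 720
        -> return 720
      -> return 720
    -> return 720
  -> return 720
-> return 720

Final answer: 720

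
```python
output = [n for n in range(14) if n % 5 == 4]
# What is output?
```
Trace:
  n=0
  n=1
  n=2
  n=3
  n=4
  n=5
  n=6
  n=7
  n=8
  n=9
  n=10
  n=11
  n=12
  n=13
  output=[4, 9]

Final answer: [4, 9]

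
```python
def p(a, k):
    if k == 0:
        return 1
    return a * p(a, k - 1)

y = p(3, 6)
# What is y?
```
Call trace:
p(a=3, k=6)
  p(a=3, k=5)
    p(a=3, k=4)
      p(a=3, k=3)
        p(a=3, k=2)
          p(a=3, k=1)
            p(a=3, k=0)
            -> return 1
          -> return 3
        -> return 9
      -> return 27
    -> return 81
  -> return 243
-> return 729

Final answer: 729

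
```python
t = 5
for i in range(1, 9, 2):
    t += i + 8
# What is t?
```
Trace:
  t=5
  t=14, i=1
  t=25, i=3
  t=38, i=5
  t=53, i=7

Final answer: 53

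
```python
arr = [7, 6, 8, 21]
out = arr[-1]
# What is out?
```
Trace:
  arr=[7, 6, 8, 21]
  arr=[7, 6, 8, 21], out=21

Final answer: 21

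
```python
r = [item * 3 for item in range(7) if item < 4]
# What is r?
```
Trace:
  item=0
  item=1
  item=2
  item=3
  item=4
  item=5
  item=6
  r=[0, 3, 6, 9]

Final answer: [0, 3, 6, 9]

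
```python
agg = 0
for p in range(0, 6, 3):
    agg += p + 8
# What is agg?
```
Trace:
  agg=0
  agg=8, p=0
  agg=19, p=3

Final answer: 19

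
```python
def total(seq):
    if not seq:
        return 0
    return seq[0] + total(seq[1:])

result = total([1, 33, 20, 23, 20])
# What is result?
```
Call trace:
total(seq=[1, 33, 20, 23, 20])
  total(seq=[33, 20, 23, 20])
    total(seq=[20, 23, 20])
      total(seq=[23, 20])
        total(seq=[20])
          total(seq=[])
          -> return 0
        -> return 20
      -> return 43
    -> return 63
  -> return 96
-> return 97

Final answer: 97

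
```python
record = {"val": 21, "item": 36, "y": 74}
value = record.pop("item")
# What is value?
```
Trace:
  record={'val': 21, 'item': 36, 'y': 74}
  record={'val': 21, 'y': 74}, value=36

Final answer: 36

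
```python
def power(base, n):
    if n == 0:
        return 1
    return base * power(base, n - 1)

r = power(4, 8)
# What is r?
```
Call trace:
power(base=4, n=8)
  power(base=4, n=7)
    power(base=4, n=6)
      power(base=4, n=5)
        power(base=4, n=4)
          power(base=4, n=3)
            power(base=4, n=2)
              power(base=4, n=1)
                power(base=4, n=0)
                -> return 1
              -> return 4
            -> return 16
          -> return 64
        -> return 256
      -> return 1024
    -> return 4096
  -> return 16384
-> return 65536

Final answer: 65536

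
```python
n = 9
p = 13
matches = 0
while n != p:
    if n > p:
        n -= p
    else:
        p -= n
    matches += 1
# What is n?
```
Trace:
  n=9
  n=9, p=13
  n=9, p=13, matches=0
  n=9, p=4, matches=1
  n=5, p=4, matches=2
  n=1, p=4, matches=3
  n=1, p=3, matches=4
  n=1, p=2, matches=5
  n=1, p=1, matches=6

Final answer: 1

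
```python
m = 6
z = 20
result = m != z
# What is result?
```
Trace:
  m=6
  m=6, z=20
  m=6, z=20, result=True

Final answer: True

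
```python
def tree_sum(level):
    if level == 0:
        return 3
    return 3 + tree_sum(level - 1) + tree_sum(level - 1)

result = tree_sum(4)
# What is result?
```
Call trace (a repeated sub-call is expanded the first time; later identical calls just restate its return value):
tree_sum(level=4)
  tree_sum(level=3)
    tree_sum(level=2)
      tree_sum(level=1)
        tree_sum(level=0)
        -> return 3
        tree_sum(level=0)
        -> return 3
      -> return 9
      tree_sum(level=1) -> return 9  (same call as traced above)
    -> return 21
    tree_sum(level=2) -> return 21  (same call as traced above)
  -> return 45
  tree_sum(level=3) -> return 45  (same call as traced above)
-> return 93

Final answer: 93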